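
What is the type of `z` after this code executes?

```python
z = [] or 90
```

'or' returns first truthy value (90, which is int)

int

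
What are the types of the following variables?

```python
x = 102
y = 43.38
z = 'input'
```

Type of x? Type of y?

x is int; y is float

int, float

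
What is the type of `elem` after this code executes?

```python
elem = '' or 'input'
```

'or' returns first truthy value ('input', which is str)

str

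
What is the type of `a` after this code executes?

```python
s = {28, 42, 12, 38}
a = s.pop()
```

Popping from a set of ints returns int

int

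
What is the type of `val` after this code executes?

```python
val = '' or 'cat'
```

'or' returns first truthy value ('cat', which is str)

str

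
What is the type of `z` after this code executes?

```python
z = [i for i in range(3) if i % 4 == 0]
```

A list comprehension [...] produces a list

list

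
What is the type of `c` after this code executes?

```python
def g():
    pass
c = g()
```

A function with no return statement returns None

NoneType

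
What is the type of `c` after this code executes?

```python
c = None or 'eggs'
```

'or' with None returns the other value ('eggs', str)

str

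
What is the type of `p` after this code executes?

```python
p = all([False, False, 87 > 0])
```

all() returns bool

bool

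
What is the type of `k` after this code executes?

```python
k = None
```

None has type NoneType

NoneType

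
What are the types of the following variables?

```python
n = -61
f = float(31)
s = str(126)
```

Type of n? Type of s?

n is int; s is str

int, str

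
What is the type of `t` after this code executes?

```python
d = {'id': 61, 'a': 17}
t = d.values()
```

.values() returns a dict_values view object

dict_values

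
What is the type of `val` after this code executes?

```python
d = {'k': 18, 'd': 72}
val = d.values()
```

.values() returns a dict_values view object

dict_values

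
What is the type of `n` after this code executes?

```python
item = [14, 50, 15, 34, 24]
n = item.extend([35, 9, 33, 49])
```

list.extend() returns None

NoneType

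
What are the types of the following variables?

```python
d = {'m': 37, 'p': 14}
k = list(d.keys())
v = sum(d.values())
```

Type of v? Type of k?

sum of int values returns int; list(...) returns list

int, list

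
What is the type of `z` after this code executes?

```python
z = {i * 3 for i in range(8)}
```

A set comprehension {expr for x in iterable} produces a set

set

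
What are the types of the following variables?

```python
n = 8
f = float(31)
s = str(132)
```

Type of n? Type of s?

n is int; s is str

int, str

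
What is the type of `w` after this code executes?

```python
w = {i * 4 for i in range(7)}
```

A set comprehension {expr for x in iterable} produces a set

set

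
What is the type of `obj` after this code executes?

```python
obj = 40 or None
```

'or' returns first truthy value (40, int)

int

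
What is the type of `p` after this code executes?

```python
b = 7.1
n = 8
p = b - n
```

float - int returns float (7.1 - 8 = -0.9)

float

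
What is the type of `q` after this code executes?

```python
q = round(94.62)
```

round() with no ndigits arg returns int

int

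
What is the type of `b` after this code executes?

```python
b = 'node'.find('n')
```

str.find() returns int (index, or -1)

int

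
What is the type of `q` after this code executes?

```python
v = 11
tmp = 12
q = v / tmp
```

int / int always returns float in Python 3 (11 / 12 = 0.916667)

float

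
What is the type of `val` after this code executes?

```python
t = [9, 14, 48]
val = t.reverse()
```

list.reverse() returns None

NoneType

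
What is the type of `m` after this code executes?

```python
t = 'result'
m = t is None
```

'is' comparison returns bool

bool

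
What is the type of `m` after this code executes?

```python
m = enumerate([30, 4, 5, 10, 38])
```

enumerate() returns an enumerate iterator object

enumerate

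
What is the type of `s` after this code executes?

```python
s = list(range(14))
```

list(range(...)) returns list

list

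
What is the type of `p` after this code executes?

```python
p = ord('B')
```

ord() returns int (Unicode code point)

int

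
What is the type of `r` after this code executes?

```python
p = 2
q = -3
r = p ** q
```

int ** negative int returns float

float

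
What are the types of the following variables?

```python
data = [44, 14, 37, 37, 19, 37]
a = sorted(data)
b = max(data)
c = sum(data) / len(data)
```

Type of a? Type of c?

sorted() returns list; int / int returns float

list, float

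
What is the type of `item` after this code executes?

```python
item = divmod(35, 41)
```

divmod() returns a tuple (quotient, remainder)

tuple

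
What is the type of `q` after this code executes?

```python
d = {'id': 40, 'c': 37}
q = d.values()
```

.values() returns a dict_values view object

dict_values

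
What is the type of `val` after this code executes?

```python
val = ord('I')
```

ord() returns int (Unicode code point)

int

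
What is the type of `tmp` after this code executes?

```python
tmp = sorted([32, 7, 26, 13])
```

sorted() always returns list

list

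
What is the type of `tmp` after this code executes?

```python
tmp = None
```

None has type NoneType

NoneType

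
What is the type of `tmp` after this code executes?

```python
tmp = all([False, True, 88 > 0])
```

all() returns bool

bool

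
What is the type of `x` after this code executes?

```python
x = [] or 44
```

'or' returns first truthy value (44, which is int)

int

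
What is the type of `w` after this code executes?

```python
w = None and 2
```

'and' returns first falsy value (None)

NoneType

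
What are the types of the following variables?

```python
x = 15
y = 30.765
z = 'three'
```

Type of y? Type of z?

y is float; z is str

float, str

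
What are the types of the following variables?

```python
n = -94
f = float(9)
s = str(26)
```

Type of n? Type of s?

n is int; s is str

int, str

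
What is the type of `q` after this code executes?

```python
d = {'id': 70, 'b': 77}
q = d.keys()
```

.keys() returns a dict_keys view object

dict_keys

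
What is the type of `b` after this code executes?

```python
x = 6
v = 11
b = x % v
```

int % int returns int (6 % 11 = 6)

int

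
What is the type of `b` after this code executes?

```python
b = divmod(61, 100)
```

divmod() returns a tuple (quotient, remainder)

tuple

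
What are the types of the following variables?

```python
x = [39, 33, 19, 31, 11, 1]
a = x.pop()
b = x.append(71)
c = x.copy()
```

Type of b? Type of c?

list.append() returns None; list.copy() returns list

NoneType, list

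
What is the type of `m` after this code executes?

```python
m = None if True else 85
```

Ternary: condition is True, if branch (None) taken → NoneType

NoneType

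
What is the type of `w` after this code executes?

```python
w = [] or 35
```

'or' returns first truthy value (35, which is int)

int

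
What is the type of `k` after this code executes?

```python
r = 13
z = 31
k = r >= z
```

Comparison operators return bool

bool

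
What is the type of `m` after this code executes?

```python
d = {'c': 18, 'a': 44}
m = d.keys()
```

.keys() returns a dict_keys view object

dict_keys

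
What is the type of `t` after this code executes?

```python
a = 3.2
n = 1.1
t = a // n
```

float // float returns float (floor division preserves float type)

float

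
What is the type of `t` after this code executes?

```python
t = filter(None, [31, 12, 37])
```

filter() returns a filter iterator object

filter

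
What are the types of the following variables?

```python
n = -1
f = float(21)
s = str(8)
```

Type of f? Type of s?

f is float; s is str

float, str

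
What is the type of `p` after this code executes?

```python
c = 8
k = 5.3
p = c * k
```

int * float returns float (8 * 5.3 = 42.4)

float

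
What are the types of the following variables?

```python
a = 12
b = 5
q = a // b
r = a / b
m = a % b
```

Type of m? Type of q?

int % int returns int; int // int returns int

int, int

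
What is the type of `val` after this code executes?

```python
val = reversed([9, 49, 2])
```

reversed() on a list returns a list_reverseiterator

list_reverseiterator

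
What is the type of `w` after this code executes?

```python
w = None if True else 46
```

Ternary: condition is True, if branch (None) taken → NoneType

NoneType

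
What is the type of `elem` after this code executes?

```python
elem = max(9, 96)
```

max() of ints returns int

int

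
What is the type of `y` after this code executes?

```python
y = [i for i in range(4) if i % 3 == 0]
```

A list comprehension [...] produces a list

list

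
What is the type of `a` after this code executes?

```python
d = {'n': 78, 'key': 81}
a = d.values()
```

.values() returns a dict_values view object

dict_values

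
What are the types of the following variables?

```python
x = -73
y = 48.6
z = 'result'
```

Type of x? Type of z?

x is int; z is str

int, str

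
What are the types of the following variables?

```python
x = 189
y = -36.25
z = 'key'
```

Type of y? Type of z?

y is float; z is str

float, str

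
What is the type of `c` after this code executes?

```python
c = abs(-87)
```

abs() of int returns int

int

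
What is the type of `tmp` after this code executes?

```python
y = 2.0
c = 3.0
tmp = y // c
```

float // float returns float (floor division preserves float type)

float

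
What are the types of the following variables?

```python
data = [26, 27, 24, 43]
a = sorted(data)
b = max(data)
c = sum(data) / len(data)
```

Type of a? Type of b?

sorted() returns list; max of ints returns int

list, int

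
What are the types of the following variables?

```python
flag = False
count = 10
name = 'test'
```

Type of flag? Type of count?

flag is bool; count is int

bool, int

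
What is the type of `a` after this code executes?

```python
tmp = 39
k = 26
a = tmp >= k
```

Comparison operators return bool

bool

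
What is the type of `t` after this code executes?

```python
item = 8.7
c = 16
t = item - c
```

float - int returns float (8.7 - 16 = -7.3)

float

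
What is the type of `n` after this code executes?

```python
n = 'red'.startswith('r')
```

str.startswith() returns bool

bool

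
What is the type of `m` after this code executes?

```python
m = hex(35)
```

hex() returns str representation

str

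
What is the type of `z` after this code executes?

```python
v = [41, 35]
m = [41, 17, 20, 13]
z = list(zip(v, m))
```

list(zip(...)) returns a list of tuples

list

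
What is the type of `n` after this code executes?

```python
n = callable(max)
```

callable() returns bool

bool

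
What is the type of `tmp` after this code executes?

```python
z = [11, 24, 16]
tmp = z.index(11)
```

list.index() returns int

int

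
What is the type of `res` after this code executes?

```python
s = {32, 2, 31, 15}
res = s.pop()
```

Popping from a set of ints returns int

int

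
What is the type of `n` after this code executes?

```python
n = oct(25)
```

oct() returns str representation

str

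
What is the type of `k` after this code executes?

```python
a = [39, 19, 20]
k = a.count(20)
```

list.count() returns int

int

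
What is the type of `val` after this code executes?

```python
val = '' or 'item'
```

'or' returns first truthy value ('item', which is str)

str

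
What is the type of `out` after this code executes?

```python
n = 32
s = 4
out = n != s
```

Comparison operators return bool

bool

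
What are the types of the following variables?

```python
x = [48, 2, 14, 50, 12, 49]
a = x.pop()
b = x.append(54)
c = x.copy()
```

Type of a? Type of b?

list.pop() returns the element (int); list.append() returns None

int, NoneType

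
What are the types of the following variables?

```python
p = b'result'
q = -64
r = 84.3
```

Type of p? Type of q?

p is bytes; q is int

bytes, int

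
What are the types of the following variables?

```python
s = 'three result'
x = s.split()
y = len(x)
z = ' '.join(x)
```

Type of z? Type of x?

str.join() returns str; str.split() returns list

str, list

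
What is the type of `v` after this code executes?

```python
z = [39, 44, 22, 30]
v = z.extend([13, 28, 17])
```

list.extend() returns None

NoneType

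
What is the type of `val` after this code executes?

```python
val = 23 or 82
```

'or' returns the first truthy value (23, which is int)

int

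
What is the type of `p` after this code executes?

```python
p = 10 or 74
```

'or' returns the first truthy value (10, which is int)

int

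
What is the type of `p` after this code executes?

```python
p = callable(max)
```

callable() returns bool

bool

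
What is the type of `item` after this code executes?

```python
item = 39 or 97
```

'or' returns the first truthy value (39, which is int)

int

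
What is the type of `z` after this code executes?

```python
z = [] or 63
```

'or' returns first truthy value (63, which is int)

int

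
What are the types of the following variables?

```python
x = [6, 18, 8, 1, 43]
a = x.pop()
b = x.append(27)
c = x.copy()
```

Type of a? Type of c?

list.pop() returns the element (int); list.copy() returns list

int, list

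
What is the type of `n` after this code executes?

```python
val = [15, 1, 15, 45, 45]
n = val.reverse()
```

list.reverse() returns None

NoneType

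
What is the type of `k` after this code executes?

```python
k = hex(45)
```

hex() returns str representation

str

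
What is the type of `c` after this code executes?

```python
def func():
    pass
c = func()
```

A function with no return statement returns None

NoneType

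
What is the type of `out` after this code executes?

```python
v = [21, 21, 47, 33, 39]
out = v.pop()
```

list.pop() returns the popped element (int here)

int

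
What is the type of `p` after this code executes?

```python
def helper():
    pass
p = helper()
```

A function with no return statement returns None

NoneType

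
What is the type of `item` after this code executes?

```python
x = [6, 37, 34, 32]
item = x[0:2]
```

Slicing a list always returns a list

list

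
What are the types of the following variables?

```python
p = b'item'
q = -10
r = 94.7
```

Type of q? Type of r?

q is int; r is float

int, float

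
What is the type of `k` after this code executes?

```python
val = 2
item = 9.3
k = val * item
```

int * float returns float (2 * 9.3 = 18.6)

float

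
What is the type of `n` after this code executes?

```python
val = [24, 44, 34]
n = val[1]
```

Indexing a list of ints returns int (val[1] = 44)

int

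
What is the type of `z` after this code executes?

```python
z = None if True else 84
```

Ternary: condition is True, if branch (None) taken → NoneType

NoneType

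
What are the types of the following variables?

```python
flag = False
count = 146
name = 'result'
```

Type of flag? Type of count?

flag is bool; count is int

bool, int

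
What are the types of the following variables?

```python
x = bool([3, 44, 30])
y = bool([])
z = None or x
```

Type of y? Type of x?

bool() returns bool; bool() returns bool

bool, bool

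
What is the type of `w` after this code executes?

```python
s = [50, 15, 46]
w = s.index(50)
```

list.index() returns int

int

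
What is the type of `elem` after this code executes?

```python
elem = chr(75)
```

chr() returns str (single character)

str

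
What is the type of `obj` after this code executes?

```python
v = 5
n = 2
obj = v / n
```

int / int always returns float in Python 3 (5 / 2 = 2.5)

float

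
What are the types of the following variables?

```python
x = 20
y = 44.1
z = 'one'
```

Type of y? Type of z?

y is float; z is str

float, str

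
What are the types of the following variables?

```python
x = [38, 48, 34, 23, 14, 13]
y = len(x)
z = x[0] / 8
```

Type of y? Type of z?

len() returns int; int / int returns float

int, float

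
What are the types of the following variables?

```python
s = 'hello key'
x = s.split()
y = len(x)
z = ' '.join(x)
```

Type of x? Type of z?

str.split() returns list; str.join() returns str

list, str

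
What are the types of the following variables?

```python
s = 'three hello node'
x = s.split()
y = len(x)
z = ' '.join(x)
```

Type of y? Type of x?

len() returns int; str.split() returns list

int, list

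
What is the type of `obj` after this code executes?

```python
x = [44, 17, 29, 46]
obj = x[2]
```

Indexing a list of ints returns int (x[2] = 29)

int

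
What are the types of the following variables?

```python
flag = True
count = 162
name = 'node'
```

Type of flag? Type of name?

flag is bool; name is str

bool, str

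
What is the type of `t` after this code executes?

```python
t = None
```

None has type NoneType

NoneType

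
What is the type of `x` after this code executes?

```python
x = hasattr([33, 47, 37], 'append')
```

hasattr() returns bool

bool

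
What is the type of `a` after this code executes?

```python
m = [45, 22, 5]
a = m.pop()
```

list.pop() returns the popped element (int here)

int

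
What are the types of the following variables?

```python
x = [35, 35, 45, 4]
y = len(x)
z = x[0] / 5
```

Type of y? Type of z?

len() returns int; int / int returns float

int, float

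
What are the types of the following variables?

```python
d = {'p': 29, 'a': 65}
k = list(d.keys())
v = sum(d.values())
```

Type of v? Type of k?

sum of int values returns int; list(...) returns list

int, list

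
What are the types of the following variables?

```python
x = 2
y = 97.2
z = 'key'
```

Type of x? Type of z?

x is int; z is str

int, str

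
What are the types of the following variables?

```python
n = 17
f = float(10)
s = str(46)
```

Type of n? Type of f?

n is int; f is float

int, float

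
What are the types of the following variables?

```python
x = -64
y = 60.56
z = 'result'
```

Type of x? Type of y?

x is int; y is float

int, float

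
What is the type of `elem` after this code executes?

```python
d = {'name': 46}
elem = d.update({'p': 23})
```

dict.update() returns None

NoneType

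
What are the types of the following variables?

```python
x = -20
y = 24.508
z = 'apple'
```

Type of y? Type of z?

y is float; z is str

float, str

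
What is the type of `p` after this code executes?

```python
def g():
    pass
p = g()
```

A function with no return statement returns None

NoneType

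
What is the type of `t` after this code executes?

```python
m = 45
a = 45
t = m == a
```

Equality comparison returns bool

bool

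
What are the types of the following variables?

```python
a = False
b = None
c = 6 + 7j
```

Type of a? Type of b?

a is bool; b is NoneType

bool, NoneType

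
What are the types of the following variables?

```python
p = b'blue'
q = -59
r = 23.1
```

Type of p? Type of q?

p is bytes; q is int

bytes, int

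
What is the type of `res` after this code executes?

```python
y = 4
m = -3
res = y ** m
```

int ** negative int returns float

float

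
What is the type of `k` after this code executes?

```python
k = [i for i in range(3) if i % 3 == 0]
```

A list comprehension [...] produces a list

list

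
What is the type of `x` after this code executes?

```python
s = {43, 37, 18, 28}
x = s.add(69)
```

set.add() returns None (mutates in place)

NoneType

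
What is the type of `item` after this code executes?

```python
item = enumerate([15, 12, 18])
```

enumerate() returns an enumerate iterator object

enumerate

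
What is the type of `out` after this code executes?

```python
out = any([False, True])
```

any() returns bool

bool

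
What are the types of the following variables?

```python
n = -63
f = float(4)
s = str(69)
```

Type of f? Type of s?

f is float; s is str

float, str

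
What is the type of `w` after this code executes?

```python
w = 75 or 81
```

'or' returns the first truthy value (75, which is int)

int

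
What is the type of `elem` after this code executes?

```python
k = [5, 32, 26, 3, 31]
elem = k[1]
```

Indexing a list of ints returns int (k[1] = 32)

int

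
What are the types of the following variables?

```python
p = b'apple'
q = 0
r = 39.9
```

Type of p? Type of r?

p is bytes; r is float

bytes, float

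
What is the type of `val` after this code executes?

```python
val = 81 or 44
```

'or' returns the first truthy value (81, which is int)

int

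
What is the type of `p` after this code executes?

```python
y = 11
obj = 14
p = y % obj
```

int % int returns int (11 % 14 = 11)

int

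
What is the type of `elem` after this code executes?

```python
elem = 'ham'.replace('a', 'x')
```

str.replace() returns str

str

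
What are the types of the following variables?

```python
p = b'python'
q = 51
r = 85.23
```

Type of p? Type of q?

p is bytes; q is int

bytes, int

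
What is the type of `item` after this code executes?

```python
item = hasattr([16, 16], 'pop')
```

hasattr() returns bool

bool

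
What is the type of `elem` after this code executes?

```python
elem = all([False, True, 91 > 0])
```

all() returns bool

bool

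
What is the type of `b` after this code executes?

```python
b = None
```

None has type NoneType

NoneType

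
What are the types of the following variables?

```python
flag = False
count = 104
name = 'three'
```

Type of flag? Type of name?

flag is bool; name is str

bool, str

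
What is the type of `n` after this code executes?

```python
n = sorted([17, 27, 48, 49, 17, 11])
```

sorted() always returns list

list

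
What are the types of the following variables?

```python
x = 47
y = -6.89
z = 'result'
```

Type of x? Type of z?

x is int; z is str

int, str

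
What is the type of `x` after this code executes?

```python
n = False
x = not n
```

'not' always returns bool

bool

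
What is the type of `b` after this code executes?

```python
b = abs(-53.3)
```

abs() of float returns float

float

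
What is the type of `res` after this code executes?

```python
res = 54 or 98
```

'or' returns the first truthy value (54, which is int)

int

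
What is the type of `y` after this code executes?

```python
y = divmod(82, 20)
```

divmod() returns a tuple (quotient, remainder)

tuple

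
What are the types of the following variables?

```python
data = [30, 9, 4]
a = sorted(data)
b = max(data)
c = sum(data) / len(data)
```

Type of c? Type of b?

int / int returns float; max of ints returns int

float, int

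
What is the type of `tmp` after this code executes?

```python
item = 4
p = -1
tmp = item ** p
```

int ** negative int returns float

float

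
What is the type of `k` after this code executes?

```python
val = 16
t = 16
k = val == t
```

Equality comparison returns bool

bool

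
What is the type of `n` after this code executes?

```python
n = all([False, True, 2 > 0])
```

all() returns bool

bool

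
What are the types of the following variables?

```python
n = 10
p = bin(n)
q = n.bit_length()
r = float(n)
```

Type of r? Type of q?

float() returns float; int.bit_length() returns int

float, int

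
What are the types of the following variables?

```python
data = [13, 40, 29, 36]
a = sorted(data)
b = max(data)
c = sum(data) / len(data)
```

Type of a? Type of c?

sorted() returns list; int / int returns float

list, float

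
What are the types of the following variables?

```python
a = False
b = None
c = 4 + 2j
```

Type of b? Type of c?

b is NoneType; c is complex

NoneType, complex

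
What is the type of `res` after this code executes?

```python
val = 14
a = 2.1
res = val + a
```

int + float returns float (14 + 2.1 = 16.1)

float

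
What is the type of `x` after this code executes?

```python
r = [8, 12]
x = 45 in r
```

'in' operator returns bool

bool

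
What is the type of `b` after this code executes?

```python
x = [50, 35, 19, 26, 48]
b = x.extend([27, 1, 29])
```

list.extend() returns None

NoneType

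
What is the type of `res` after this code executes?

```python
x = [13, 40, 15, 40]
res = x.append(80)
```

list.append() returns None (mutates in place)

NoneType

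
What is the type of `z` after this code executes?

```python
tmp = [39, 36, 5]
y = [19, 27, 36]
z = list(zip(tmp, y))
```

list(zip(...)) returns a list of tuples

list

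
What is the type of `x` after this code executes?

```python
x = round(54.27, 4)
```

round() with ndigits arg returns float

float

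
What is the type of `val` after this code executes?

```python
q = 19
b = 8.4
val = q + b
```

int + float returns float (19 + 8.4 = 27.4)

float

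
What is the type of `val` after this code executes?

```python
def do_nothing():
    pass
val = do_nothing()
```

A function with no return statement returns None

NoneType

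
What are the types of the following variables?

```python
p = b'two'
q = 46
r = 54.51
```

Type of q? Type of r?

q is int; r is float

int, float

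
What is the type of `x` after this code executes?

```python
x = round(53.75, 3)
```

round() with ndigits arg returns float

float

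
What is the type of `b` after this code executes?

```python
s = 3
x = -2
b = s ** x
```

int ** negative int returns float

float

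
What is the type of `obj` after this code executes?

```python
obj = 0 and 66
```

'and' returns the first falsy value (0, which is int)

int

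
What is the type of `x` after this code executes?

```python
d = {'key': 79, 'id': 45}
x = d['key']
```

Accessing dict[str, int] with key 'key' returns int value 79

int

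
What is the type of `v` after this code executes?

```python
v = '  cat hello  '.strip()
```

str.strip() returns str

str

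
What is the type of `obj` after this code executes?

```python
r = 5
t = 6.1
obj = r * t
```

int * float returns float (5 * 6.1 = 30.5)

float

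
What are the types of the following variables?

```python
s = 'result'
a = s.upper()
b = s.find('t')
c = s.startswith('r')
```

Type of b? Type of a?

str.find() returns int; str.upper() returns str

int, str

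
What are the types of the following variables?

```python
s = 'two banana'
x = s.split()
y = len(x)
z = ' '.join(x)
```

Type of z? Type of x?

str.join() returns str; str.split() returns list

str, list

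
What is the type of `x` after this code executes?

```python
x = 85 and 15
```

'and' returns the last value when all truthy (15, which is int)

int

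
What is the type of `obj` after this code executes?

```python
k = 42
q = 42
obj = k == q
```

Equality comparison returns bool

bool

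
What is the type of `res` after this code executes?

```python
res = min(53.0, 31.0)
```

min() of floats returns float

float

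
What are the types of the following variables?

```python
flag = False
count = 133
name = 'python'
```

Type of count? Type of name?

count is int; name is str

int, str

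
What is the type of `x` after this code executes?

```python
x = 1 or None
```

'or' returns first truthy value (1, int)

int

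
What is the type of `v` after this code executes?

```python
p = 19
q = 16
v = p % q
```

int % int returns int (19 % 16 = 3)

int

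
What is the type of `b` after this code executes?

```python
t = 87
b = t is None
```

'is' comparison returns bool

bool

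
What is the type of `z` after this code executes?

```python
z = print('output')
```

print() returns None

NoneType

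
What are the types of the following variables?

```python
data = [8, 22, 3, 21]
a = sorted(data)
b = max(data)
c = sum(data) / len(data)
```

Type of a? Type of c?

sorted() returns list; int / int returns float

list, float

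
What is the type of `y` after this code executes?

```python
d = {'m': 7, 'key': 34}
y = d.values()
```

.values() returns a dict_values view object

dict_values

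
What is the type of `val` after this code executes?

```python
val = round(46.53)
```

round() with no ndigits arg returns int

int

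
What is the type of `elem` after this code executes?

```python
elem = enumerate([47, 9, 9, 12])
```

enumerate() returns an enumerate iterator object

enumerate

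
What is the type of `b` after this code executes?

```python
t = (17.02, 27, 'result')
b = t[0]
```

Index 0 of tuple is 17.02 which is float

float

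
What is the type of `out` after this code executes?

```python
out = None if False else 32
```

Ternary: condition is False, else branch (32) taken → int

int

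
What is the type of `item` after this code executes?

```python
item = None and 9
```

'and' returns first falsy value (None)

NoneType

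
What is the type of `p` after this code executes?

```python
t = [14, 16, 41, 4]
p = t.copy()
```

list.copy() returns list

list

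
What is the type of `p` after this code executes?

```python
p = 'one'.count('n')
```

str.count() returns int

int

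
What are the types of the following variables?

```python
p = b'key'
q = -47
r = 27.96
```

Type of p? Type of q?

p is bytes; q is int

bytes, int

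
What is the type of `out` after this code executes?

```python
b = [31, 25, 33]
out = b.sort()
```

list.sort() returns None (sorts in place)

NoneType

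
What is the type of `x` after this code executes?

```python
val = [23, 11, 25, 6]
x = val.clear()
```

list.clear() returns None

NoneType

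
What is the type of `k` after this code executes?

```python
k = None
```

None has type NoneType

NoneType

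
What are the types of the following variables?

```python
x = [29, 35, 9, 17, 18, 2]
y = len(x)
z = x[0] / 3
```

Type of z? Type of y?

int / int returns float; len() returns int

float, int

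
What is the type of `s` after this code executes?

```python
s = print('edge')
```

print() returns None

NoneType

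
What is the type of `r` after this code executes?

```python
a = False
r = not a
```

'not' always returns bool

bool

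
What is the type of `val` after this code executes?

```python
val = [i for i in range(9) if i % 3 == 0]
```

A list comprehension [...] produces a list

list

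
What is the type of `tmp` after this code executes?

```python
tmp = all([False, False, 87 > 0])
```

all() returns bool

bool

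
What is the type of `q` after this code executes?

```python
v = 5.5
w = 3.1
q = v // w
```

float // float returns float (floor division preserves float type)

float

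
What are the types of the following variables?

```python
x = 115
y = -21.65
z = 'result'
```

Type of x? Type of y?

x is int; y is float

int, float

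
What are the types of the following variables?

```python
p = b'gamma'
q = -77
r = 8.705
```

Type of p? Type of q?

p is bytes; q is int

bytes, int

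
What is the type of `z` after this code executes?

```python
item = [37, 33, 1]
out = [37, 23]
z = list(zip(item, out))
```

list(zip(...)) returns a list of tuples

list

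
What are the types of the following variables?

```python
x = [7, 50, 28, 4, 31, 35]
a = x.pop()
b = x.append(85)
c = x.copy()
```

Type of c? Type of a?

list.copy() returns list; list.pop() returns the element (int)

list, int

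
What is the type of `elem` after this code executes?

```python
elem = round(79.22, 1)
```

round() with ndigits arg returns float

float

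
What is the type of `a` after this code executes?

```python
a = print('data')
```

print() returns None

NoneType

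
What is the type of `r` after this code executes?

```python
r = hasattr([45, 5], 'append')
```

hasattr() returns bool

bool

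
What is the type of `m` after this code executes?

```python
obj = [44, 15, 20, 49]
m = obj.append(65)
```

list.append() returns None (mutates in place)

NoneType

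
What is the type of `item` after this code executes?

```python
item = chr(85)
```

chr() returns str (single character)

str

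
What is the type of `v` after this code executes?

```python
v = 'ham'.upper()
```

str.upper() returns str

str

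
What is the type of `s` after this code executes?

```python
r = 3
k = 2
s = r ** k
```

int ** positive int returns int (3 ** 2 = 9)

int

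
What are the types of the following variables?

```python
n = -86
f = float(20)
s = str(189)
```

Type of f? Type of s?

f is float; s is str

float, str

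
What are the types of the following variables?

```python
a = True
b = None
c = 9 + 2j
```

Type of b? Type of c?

b is NoneType; c is complex

NoneType, complex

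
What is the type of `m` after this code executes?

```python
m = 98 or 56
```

'or' returns the first truthy value (98, which is int)

int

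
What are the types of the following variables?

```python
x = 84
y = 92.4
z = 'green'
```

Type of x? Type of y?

x is int; y is float

int, float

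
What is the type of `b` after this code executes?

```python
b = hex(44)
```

hex() returns str representation

str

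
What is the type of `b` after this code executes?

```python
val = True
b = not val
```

'not' always returns bool

bool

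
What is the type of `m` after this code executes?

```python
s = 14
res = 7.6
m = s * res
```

int * float returns float (14 * 7.6 = 106.4)

float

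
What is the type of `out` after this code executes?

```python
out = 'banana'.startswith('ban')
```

str.startswith() returns bool

bool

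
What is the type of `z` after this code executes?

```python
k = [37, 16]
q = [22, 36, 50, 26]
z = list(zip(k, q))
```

list(zip(...)) returns a list of tuples

list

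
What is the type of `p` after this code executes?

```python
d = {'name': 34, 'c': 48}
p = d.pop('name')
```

dict.pop() returns the value (int)

int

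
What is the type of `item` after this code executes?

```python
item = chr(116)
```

chr() returns str (single character)

str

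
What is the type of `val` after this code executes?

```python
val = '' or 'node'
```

'or' returns first truthy value ('node', which is str)

str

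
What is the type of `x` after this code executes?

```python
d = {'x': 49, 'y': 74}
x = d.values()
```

.values() returns a dict_values view object

dict_values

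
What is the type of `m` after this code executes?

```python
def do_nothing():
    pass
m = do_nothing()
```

A function with no return statement returns None

NoneType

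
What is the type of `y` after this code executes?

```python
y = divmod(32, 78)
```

divmod() returns a tuple (quotient, remainder)

tuple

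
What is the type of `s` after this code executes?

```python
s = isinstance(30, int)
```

isinstance() returns bool

bool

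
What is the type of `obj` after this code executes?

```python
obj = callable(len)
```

callable() returns bool

bool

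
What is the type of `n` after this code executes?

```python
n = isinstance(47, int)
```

isinstance() returns bool

bool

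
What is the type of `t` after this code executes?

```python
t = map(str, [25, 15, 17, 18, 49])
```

map() returns a map iterator object

map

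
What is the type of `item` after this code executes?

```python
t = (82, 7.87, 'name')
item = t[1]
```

Index 1 of tuple is 7.87 which is float

float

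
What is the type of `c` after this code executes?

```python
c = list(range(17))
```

list(range(...)) returns list

list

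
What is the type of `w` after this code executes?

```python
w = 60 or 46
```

'or' returns the first truthy value (60, which is int)

int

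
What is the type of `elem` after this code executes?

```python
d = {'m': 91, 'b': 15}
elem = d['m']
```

Accessing dict[str, int] with key 'm' returns int value 91

int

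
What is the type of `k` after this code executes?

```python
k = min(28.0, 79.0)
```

min() of floats returns float

float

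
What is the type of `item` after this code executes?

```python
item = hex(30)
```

hex() returns str representation

str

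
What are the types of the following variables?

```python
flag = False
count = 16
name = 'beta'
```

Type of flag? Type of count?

flag is bool; count is int

bool, int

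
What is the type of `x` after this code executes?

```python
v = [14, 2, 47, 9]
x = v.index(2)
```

list.index() returns int

int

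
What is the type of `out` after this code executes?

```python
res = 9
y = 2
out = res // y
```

int // int returns int (9 // 2 = 4)

int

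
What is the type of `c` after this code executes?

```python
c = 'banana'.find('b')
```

str.find() returns int (index, or -1)

int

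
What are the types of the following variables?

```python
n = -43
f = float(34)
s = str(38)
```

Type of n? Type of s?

n is int; s is str

int, str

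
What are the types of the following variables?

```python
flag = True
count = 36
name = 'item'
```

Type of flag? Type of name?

flag is bool; name is str

bool, str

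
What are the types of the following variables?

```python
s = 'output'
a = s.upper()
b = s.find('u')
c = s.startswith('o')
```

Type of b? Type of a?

str.find() returns int; str.upper() returns str

int, str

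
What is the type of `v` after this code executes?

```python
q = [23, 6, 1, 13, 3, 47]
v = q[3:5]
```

Slicing a list always returns a list

list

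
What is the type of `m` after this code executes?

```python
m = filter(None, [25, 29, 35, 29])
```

filter() returns a filter iterator object

filter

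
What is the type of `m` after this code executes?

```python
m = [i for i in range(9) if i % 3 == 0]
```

A list comprehension [...] produces a list

list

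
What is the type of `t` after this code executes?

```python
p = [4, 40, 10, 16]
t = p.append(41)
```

list.append() returns None (mutates in place)

NoneType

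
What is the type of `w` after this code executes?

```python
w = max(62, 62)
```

max() of ints returns int

int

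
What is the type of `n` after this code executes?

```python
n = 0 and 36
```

'and' returns the first falsy value (0, which is int)

int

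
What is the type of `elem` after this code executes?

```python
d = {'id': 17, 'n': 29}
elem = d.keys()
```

.keys() returns a dict_keys view object

dict_keys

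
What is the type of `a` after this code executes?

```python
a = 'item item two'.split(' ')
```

str.split() returns list

list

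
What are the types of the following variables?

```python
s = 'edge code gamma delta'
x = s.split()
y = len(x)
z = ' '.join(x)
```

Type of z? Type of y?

str.join() returns str; len() returns int

str, int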